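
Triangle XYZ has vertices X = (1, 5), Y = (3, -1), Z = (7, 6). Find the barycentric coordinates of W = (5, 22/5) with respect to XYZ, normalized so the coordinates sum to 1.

(1/5, 1/5, 3/5)

Signed area of the reference triangle: [XYZ] = ½·(1·(-1−6) + 3·(6−5) + 7·(5−(-1))) = ½·(-7 + 3 + 42) = 19.
[WYZ] = ½·(5·(-1−6) + 3·(6−(22/5)) + 7·(22/5−(-1))) = ½·(-35 + 24/5 + 189/5) = 19/5, so the X-coordinate is (19/5)/19 = 1/5.
[XWZ] = ½·(1·(22/5−6) + 5·(6−5) + 7·(5−(22/5))) = ½·(-8/5 + 5 + 21/5) = 19/5, so the Y-coordinate is 1/5.
[XYW] = ½·(1·(-1−(22/5)) + 3·(22/5−5) + 5·(5−(-1))) = ½·(-27/5 − 9/5 + 30) = 57/5, so the Z-coordinate is 3/5.
Check: 1/5 + 1/5 + 3/5 = 1.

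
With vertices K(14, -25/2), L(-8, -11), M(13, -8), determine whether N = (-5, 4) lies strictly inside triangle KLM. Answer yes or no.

Barycentric coordinates of N: (-204/65, 46/65, 223/65).
The three coordinates are negative, positive, positive; a point is interior exactly when all three are positive.

no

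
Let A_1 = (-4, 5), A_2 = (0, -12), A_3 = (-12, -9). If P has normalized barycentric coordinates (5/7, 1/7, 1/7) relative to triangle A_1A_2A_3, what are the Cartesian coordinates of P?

P = (5/7)·A_1 + (1/7)·A_2 + (1/7)·A_3.
x-coordinate: (5/7)·(-4) + (1/7)·0 + (1/7)·(-12) = -32/7.
y-coordinate: (5/7)·5 + (1/7)·(-12) + (1/7)·(-9) = 4/7.

(-32/7, 4/7)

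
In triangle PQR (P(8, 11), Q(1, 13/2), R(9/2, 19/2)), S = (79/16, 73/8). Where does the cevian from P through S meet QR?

(15/8, 29/4)

Barycentric coordinates of S with respect to PQR: (1/2, 3/8, 1/8).
On side QR the P-coordinate is zero; dropping S's P-weight 1/2 and renormalizing the remaining 3/8 : 1/8 gives weights 3/4, 1/4 on Q, R.
T = (3/4)·(1, 13/2) + (1/4)·(9/2, 19/2) = (15/8, 29/4).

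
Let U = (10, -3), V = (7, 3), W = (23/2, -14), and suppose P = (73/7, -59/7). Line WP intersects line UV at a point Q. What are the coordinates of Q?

Barycentric coordinates of P with respect to UVW: (2/7, 1/7, 4/7).
On side UV the W-coordinate is zero; dropping P's W-weight 4/7 and renormalizing the remaining 2/7 : 1/7 gives weights 2/3, 1/3 on U, V.
Q = (2/3)·(10, -3) + (1/3)·(7, 3) = (9, -1).

(9, -1)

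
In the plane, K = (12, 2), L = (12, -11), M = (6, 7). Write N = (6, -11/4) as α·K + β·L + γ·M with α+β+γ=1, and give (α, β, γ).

Signed area of the reference triangle: [KLM] = ½·(12·(-11−7) + 12·(7−2) + 6·(2−(-11))) = ½·(-216 + 60 + 78) = -39.
[NLM] = ½·(6·(-11−7) + 12·(7−(-11/4)) + 6·(-11/4−(-11))) = ½·(-108 + 117 + 99/2) = 117/4, so the K-coordinate is (117/4)/(-39) = -3/4.
[KNM] = ½·(12·(-11/4−7) + 6·(7−2) + 6·(2−(-11/4))) = ½·(-117 + 30 + 57/2) = -117/4, so the L-coordinate is 3/4.
[KLN] = ½·(12·(-11−(-11/4)) + 12·(-11/4−2) + 6·(2−(-11))) = ½·(-99 − 57 + 78) = -39, so the M-coordinate is 1.

(-3/4, 3/4, 1)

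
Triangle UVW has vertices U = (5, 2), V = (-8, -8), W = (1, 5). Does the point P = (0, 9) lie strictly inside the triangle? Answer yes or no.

no

Barycentric coordinates of P: (-49/79, -13/79, 141/79).
The three coordinates are negative, negative, positive; a point is interior exactly when all three are positive.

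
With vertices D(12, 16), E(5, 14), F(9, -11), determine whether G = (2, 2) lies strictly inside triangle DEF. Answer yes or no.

no

Barycentric coordinates of G: (-41/61, 76/61, 26/61).
The three coordinates are negative, positive, positive; a point is interior exactly when all three are positive.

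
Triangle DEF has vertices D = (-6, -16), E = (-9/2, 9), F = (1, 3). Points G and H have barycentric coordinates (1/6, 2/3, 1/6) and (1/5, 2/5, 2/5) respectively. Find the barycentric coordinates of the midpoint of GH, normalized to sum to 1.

(11/60, 8/15, 17/60)

Since both coordinate triples sum to 1, the midpoint's barycentrics are the componentwise average.
(1/6+1/5)/2 = 11/60; similarly 8/15 and 17/60.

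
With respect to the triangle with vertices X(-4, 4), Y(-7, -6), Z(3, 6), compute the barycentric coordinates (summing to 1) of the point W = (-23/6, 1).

Signed area of the reference triangle: [XYZ] = ½·((-4)·(-6−6) + (-7)·(6−4) + 3·(4−(-6))) = ½·(48 − 14 + 30) = 32.
[WYZ] = ½·((-23/6)·(-6−6) + (-7)·(6−1) + 3·(1−(-6))) = ½·(46 − 35 + 21) = 16, so the X-coordinate is 16/32 = 1/2.
[XWZ] = ½·((-4)·(1−6) + (-23/6)·(6−4) + 3·(4−1)) = ½·(20 − 23/3 + 9) = 32/3, so the Y-coordinate is 1/3.
[XYW] = ½·((-4)·(-6−1) + (-7)·(1−4) + (-23/6)·(4−(-6))) = ½·(28 + 21 − 115/3) = 16/3, so the Z-coordinate is 1/6.
Check: 1/2 + 1/3 + 1/6 = 1.

(1/2, 1/3, 1/6)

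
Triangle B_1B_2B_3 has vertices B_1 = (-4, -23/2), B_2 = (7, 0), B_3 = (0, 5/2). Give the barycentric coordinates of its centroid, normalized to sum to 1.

The centroid is the average of the vertices, so each weight is 1/3.

(1/3, 1/3, 1/3)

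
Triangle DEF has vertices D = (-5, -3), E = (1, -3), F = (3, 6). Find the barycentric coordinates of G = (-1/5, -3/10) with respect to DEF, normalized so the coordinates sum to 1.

Signed area of the reference triangle: [DEF] = ½·((-5)·(-3−6) + 1·(6−(-3)) + 3·(-3−(-3))) = ½·(45 + 9 + 0) = 27.
[GEF] = ½·((-1/5)·(-3−6) + 1·(6−(-3/10)) + 3·(-3/10−(-3))) = ½·(9/5 + 63/10 + 81/10) = 81/10, so the D-coordinate is (81/10)/27 = 3/10.
[DGF] = ½·((-5)·(-3/10−6) + (-1/5)·(6−(-3)) + 3·(-3−(-3/10))) = ½·(63/2 − 9/5 − 81/10) = 54/5, so the E-coordinate is 2/5.
[DEG] = ½·((-5)·(-3−(-3/10)) + 1·(-3/10−(-3)) + (-1/5)·(-3−(-3))) = ½·(27/2 + 27/10 + 0) = 81/10, so the F-coordinate is 3/10.
Check: 3/10 + 2/5 + 3/10 = 1.

(3/10, 2/5, 3/10)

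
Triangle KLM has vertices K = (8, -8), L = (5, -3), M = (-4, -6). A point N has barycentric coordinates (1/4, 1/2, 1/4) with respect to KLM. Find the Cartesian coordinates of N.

(7/2, -5)

N = (1/4)·K + (1/2)·L + (1/4)·M.
x-coordinate: (1/4)·8 + (1/2)·5 + (1/4)·(-4) = 7/2.
y-coordinate: (1/4)·(-8) + (1/2)·(-3) + (1/4)·(-6) = -5.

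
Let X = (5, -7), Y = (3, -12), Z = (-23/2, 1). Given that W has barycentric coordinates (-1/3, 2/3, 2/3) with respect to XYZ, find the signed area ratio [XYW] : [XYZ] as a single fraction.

The signed ratio [XYW]/[XYZ] equals the barycentric coordinate of W at vertex Z, which is 2/3.

2/3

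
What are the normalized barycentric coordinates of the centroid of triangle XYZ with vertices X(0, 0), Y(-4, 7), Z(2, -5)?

The centroid is the average of the vertices, so each weight is 1/3.

(1/3, 1/3, 1/3)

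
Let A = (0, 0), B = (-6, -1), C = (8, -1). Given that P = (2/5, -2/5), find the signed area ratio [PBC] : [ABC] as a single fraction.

3/5

[ABC] = ½·(0·(-1−(-1)) + (-6)·(-1−0) + 8·(0−(-1))) = ½·(0 + 6 + 8) = 7.
[PBC] = ½·((2/5)·(-1−(-1)) + (-6)·(-1−(-2/5)) + 8·(-2/5−(-1))) = ½·(0 + 18/5 + 24/5) = 21/5, so the ratio is (21/5)/7 = 3/5.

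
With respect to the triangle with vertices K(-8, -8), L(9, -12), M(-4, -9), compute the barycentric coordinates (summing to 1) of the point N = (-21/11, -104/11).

(4/11, 3/11, 4/11)

Signed area of the reference triangle: [KLM] = ½·((-8)·(-12−(-9)) + 9·(-9−(-8)) + (-4)·(-8−(-12))) = ½·(24 − 9 − 16) = -1/2.
[NLM] = ½·((-21/11)·(-12−(-9)) + 9·(-9−(-104/11)) + (-4)·(-104/11−(-12))) = ½·(63/11 + 45/11 − 112/11) = -2/11, so the K-coordinate is (-2/11)/(-1/2) = 4/11.
[KNM] = ½·((-8)·(-104/11−(-9)) + (-21/11)·(-9−(-8)) + (-4)·(-8−(-104/11))) = ½·(40/11 + 21/11 − 64/11) = -3/22, so the L-coordinate is 3/11.
[KLN] = ½·((-8)·(-12−(-104/11)) + 9·(-104/11−(-8)) + (-21/11)·(-8−(-12))) = ½·(224/11 − 144/11 − 84/11) = -2/11, so the M-coordinate is 4/11.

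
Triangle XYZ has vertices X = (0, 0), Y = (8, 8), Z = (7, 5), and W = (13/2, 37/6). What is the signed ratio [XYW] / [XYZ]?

1/6

[XYZ] = ½·(0·(8−5) + 8·(5−0) + 7·(0−8)) = ½·(0 + 40 − 56) = -8.
[XYW] = ½·(0·(8−(37/6)) + 8·(37/6−0) + (13/2)·(0−8)) = ½·(0 + 148/3 − 52) = -4/3, so the ratio is (-4/3)/(-8) = 1/6.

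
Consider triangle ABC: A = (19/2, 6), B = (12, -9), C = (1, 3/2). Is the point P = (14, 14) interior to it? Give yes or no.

no

Barycentric coordinates of P: (1096/555, -191/555, -70/111).
The three coordinates are positive, negative, negative; a point is interior exactly when all three are positive.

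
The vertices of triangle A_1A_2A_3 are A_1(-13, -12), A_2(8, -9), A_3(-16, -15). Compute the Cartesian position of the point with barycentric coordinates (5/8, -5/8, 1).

P = (5/8)·A_1 + (-5/8)·A_2 + 1·A_3.
x-coordinate: (5/8)·(-13) + (-5/8)·8 + 1·(-16) = -233/8.
y-coordinate: (5/8)·(-12) + (-5/8)·(-9) + 1·(-15) = -135/8.

(-233/8, -135/8)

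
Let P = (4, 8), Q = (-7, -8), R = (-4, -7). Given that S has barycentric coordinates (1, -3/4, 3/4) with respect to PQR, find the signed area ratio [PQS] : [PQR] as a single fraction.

3/4

The signed ratio [PQS]/[PQR] equals the barycentric coordinate of S at vertex R, which is 3/4.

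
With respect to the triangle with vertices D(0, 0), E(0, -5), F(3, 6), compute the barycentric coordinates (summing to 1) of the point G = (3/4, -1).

(1/4, 1/2, 1/4)

Signed area of the reference triangle: [DEF] = ½·(0·(-5−6) + 0·(6−0) + 3·(0−(-5))) = ½·(0 + 0 + 15) = 15/2.
[GEF] = ½·((3/4)·(-5−6) + 0·(6−(-1)) + 3·(-1−(-5))) = ½·(-33/4 + 0 + 12) = 15/8, so the D-coordinate is (15/8)/(15/2) = 1/4.
[DGF] = ½·(0·(-1−6) + (3/4)·(6−0) + 3·(0−(-1))) = ½·(0 + 9/2 + 3) = 15/4, so the E-coordinate is 1/2.
[DEG] = ½·(0·(-5−(-1)) + 0·(-1−0) + (3/4)·(0−(-5))) = ½·(0 + 0 + 15/4) = 15/8, so the F-coordinate is 1/4.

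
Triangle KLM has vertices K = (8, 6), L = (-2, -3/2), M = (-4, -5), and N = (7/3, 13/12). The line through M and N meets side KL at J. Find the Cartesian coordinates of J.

(11/2, 33/8)

Barycentric coordinates of N with respect to KLM: (1/2, 1/6, 1/3).
On side KL the M-coordinate is zero; dropping N's M-weight 1/3 and renormalizing the remaining 1/2 : 1/6 gives weights 3/4, 1/4 on K, L.
J = (3/4)·(8, 6) + (1/4)·(-2, -3/2) = (11/2, 33/8).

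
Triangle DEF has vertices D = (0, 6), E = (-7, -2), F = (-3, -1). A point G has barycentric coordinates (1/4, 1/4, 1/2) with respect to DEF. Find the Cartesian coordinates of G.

G = (1/4)·D + (1/4)·E + (1/2)·F.
x-coordinate: (1/4)·0 + (1/4)·(-7) + (1/2)·(-3) = -13/4.
y-coordinate: (1/4)·6 + (1/4)·(-2) + (1/2)·(-1) = 1/2.

(-13/4, 1/2)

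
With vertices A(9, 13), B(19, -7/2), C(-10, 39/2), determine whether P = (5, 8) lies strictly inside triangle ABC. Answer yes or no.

yes

Barycentric coordinates of P: (23/497, 242/497, 232/497).
The three coordinates are positive, positive, positive; a point is interior exactly when all three are positive.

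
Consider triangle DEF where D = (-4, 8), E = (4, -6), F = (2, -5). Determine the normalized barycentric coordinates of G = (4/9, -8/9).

Signed area of the reference triangle: [DEF] = ½·((-4)·(-6−(-5)) + 4·(-5−8) + 2·(8−(-6))) = ½·(4 − 52 + 28) = -10.
[GEF] = ½·((4/9)·(-6−(-5)) + 4·(-5−(-8/9)) + 2·(-8/9−(-6))) = ½·(-4/9 − 148/9 + 92/9) = -10/3, so the D-coordinate is (-10/3)/(-10) = 1/3.
[DGF] = ½·((-4)·(-8/9−(-5)) + (4/9)·(-5−8) + 2·(8−(-8/9))) = ½·(-148/9 − 52/9 + 160/9) = -20/9, so the E-coordinate is 2/9.
[DEG] = ½·((-4)·(-6−(-8/9)) + 4·(-8/9−8) + (4/9)·(8−(-6))) = ½·(184/9 − 320/9 + 56/9) = -40/9, so the F-coordinate is 4/9.

(1/3, 2/9, 4/9)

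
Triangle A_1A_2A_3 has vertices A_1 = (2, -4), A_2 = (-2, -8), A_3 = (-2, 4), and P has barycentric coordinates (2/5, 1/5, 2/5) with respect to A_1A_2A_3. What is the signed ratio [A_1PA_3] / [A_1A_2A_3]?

The signed ratio [A_1PA_3]/[A_1A_2A_3] equals the barycentric coordinate of P at vertex A_2, which is 1/5.

1/5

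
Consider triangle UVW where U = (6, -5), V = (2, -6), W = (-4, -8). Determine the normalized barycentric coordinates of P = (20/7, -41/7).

(3/7, 3/7, 1/7)

Signed area of the reference triangle: [UVW] = ½·(6·(-6−(-8)) + 2·(-8−(-5)) + (-4)·(-5−(-6))) = ½·(12 − 6 − 4) = 1.
[PVW] = ½·((20/7)·(-6−(-8)) + 2·(-8−(-41/7)) + (-4)·(-41/7−(-6))) = ½·(40/7 − 30/7 − 4/7) = 3/7, so the U-coordinate is (3/7)/1 = 3/7.
[UPW] = ½·(6·(-41/7−(-8)) + (20/7)·(-8−(-5)) + (-4)·(-5−(-41/7))) = ½·(90/7 − 60/7 − 24/7) = 3/7, so the V-coordinate is 3/7.
[UVP] = ½·(6·(-6−(-41/7)) + 2·(-41/7−(-5)) + (20/7)·(-5−(-6))) = ½·(-6/7 − 12/7 + 20/7) = 1/7, so the W-coordinate is 1/7.
Check: 3/7 + 3/7 + 1/7 = 1.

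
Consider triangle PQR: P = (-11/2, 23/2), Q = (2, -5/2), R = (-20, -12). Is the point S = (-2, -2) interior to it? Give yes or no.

Barycentric coordinates of S: (196/1517, 1112/1517, 209/1517).
The three coordinates are positive, positive, positive; a point is interior exactly when all three are positive.

yes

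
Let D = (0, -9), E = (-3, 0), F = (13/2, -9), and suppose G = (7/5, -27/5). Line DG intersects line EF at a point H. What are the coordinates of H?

(7/4, -9/2)

Barycentric coordinates of G with respect to DEF: (1/5, 2/5, 2/5).
On side EF the D-coordinate is zero; dropping G's D-weight 1/5 and renormalizing the remaining 2/5 : 2/5 gives weights 1/2, 1/2 on E, F.
H = (1/2)·(-3, 0) + (1/2)·(13/2, -9) = (7/4, -9/2).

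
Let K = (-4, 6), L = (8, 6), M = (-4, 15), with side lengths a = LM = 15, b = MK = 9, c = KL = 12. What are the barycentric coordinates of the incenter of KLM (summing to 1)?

(5/12, 1/4, 1/3)

The incenter has barycentric coordinates proportional to the opposite side lengths: (15 : 9 : 12).
Normalizing by 15+9+12 = 36 gives (5/12, 1/4, 1/3).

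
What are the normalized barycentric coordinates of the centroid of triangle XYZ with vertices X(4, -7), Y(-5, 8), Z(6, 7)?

The centroid is the average of the vertices, so each weight is 1/3.

(1/3, 1/3, 1/3)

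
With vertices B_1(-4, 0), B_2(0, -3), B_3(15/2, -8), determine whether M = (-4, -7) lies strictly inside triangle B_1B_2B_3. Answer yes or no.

no

Barycentric coordinates of M: (-20, 161/5, -56/5).
The three coordinates are negative, positive, negative; a point is interior exactly when all three are positive.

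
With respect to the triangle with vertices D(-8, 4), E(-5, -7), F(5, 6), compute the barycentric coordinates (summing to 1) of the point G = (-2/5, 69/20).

(3/10, 3/20, 11/20)

Signed area of the reference triangle: [DEF] = ½·((-8)·(-7−6) + (-5)·(6−4) + 5·(4−(-7))) = ½·(104 − 10 + 55) = 149/2.
[GEF] = ½·((-2/5)·(-7−6) + (-5)·(6−(69/20)) + 5·(69/20−(-7))) = ½·(26/5 − 51/4 + 209/4) = 447/20, so the D-coordinate is (447/20)/(149/2) = 3/10.
[DGF] = ½·((-8)·(69/20−6) + (-2/5)·(6−4) + 5·(4−(69/20))) = ½·(102/5 − 4/5 + 11/4) = 447/40, so the E-coordinate is 3/20.
[DEG] = ½·((-8)·(-7−(69/20)) + (-5)·(69/20−4) + (-2/5)·(4−(-7))) = ½·(418/5 + 11/4 − 22/5) = 1639/40, so the F-coordinate is 11/20.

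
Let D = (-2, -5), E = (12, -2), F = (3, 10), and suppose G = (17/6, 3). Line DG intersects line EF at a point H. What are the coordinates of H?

(21/4, 7)

Barycentric coordinates of G with respect to DEF: (1/3, 1/6, 1/2).
On side EF the D-coordinate is zero; dropping G's D-weight 1/3 and renormalizing the remaining 1/6 : 1/2 gives weights 1/4, 3/4 on E, F.
H = (1/4)·(12, -2) + (3/4)·(3, 10) = (21/4, 7).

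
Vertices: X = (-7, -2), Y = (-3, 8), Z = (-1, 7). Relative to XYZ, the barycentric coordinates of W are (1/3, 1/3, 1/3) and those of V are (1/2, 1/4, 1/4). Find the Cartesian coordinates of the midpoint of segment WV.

Barycentric coordinates of the midpoint are the average: (5/12, 7/24, 7/24).
Converting: (5/12)·X + (7/24)·Y + (7/24)·Z = (-49/12, 85/24).

(-49/12, 85/24)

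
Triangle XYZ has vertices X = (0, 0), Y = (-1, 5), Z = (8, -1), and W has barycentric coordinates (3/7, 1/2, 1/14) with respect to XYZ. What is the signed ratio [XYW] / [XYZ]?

1/14

The signed ratio [XYW]/[XYZ] equals the barycentric coordinate of W at vertex Z, which is 1/14.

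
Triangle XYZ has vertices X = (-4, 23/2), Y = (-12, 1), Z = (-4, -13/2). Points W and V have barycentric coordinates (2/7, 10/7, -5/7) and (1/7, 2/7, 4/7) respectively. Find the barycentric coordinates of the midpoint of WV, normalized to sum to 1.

(3/14, 6/7, -1/14)

Since both coordinate triples sum to 1, the midpoint's barycentrics are the componentwise average.
(2/7+1/7)/2 = 3/14; similarly 6/7 and -1/14.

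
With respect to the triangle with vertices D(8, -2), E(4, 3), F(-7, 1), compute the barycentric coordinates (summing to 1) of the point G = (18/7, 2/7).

Signed area of the reference triangle: [DEF] = ½·(8·(3−1) + 4·(1−(-2)) + (-7)·(-2−3)) = ½·(16 + 12 + 35) = 63/2.
[GEF] = ½·((18/7)·(3−1) + 4·(1−(2/7)) + (-7)·(2/7−3)) = ½·(36/7 + 20/7 + 19) = 27/2, so the D-coordinate is (27/2)/(63/2) = 3/7.
[DGF] = ½·(8·(2/7−1) + (18/7)·(1−(-2)) + (-7)·(-2−(2/7))) = ½·(-40/7 + 54/7 + 16) = 9, so the E-coordinate is 2/7.
[DEG] = ½·(8·(3−(2/7)) + 4·(2/7−(-2)) + (18/7)·(-2−3)) = ½·(152/7 + 64/7 − 90/7) = 9, so the F-coordinate is 2/7.

(3/7, 2/7, 2/7)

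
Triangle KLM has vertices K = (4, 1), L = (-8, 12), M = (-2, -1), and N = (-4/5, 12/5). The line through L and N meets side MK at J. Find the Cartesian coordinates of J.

Barycentric coordinates of N with respect to KLM: (2/5, 1/5, 2/5).
On side MK the L-coordinate is zero; dropping N's L-weight 1/5 and renormalizing the remaining 2/5 : 2/5 gives weights 1/2, 1/2 on M, K.
J = (1/2)·(-2, -1) + (1/2)·(4, 1) = (1, 0).

(1, 0)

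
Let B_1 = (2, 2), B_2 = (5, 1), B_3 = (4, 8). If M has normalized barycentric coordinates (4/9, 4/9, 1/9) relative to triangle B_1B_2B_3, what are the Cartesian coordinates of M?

M = (4/9)·B_1 + (4/9)·B_2 + (1/9)·B_3.
x-coordinate: (4/9)·2 + (4/9)·5 + (1/9)·4 = 32/9.
y-coordinate: (4/9)·2 + (4/9)·1 + (1/9)·8 = 20/9.

(32/9, 20/9)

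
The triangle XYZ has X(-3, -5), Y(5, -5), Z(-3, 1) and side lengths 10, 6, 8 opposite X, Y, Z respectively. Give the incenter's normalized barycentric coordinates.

The incenter has barycentric coordinates proportional to the opposite side lengths: (10 : 6 : 8).
Normalizing by 10+6+8 = 24 gives (5/12, 1/4, 1/3).

(5/12, 1/4, 1/3)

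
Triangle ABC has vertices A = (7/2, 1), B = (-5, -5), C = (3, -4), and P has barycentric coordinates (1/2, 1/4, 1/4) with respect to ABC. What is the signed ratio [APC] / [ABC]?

The signed ratio [APC]/[ABC] equals the barycentric coordinate of P at vertex B, which is 1/4.

1/4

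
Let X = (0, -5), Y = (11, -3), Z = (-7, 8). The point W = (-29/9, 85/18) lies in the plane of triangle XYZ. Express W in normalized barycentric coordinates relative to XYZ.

Signed area of the reference triangle: [XYZ] = ½·(0·(-3−8) + 11·(8−(-5)) + (-7)·(-5−(-3))) = ½·(0 + 143 + 14) = 157/2.
[WYZ] = ½·((-29/9)·(-3−8) + 11·(8−(85/18)) + (-7)·(85/18−(-3))) = ½·(319/9 + 649/18 − 973/18) = 157/18, so the X-coordinate is (157/18)/(157/2) = 1/9.
[XWZ] = ½·(0·(85/18−8) + (-29/9)·(8−(-5)) + (-7)·(-5−(85/18))) = ½·(0 − 377/9 + 1225/18) = 157/12, so the Y-coordinate is 1/6.
[XYW] = ½·(0·(-3−(85/18)) + 11·(85/18−(-5)) + (-29/9)·(-5−(-3))) = ½·(0 + 1925/18 + 58/9) = 2041/36, so the Z-coordinate is 13/18.

(1/9, 1/6, 13/18)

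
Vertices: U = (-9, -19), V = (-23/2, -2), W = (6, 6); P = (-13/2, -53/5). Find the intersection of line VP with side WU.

Barycentric coordinates of P with respect to UVW: (3/5, 1/5, 1/5).
On side WU the V-coordinate is zero; dropping P's V-weight 1/5 and renormalizing the remaining 1/5 : 3/5 gives weights 1/4, 3/4 on W, U.
Q = (1/4)·(6, 6) + (3/4)·(-9, -19) = (-21/4, -51/4).

(-21/4, -51/4)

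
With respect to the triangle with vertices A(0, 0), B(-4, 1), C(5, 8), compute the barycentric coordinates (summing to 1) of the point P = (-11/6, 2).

Signed area of the reference triangle: [ABC] = ½·(0·(1−8) + (-4)·(8−0) + 5·(0−1)) = ½·(0 − 32 − 5) = -37/2.
[PBC] = ½·((-11/6)·(1−8) + (-4)·(8−2) + 5·(2−1)) = ½·(77/6 − 24 + 5) = -37/12, so the A-coordinate is (-37/12)/(-37/2) = 1/6.
[APC] = ½·(0·(2−8) + (-11/6)·(8−0) + 5·(0−2)) = ½·(0 − 44/3 − 10) = -37/3, so the B-coordinate is 2/3.
[ABP] = ½·(0·(1−2) + (-4)·(2−0) + (-11/6)·(0−1)) = ½·(0 − 8 + 11/6) = -37/12, so the C-coordinate is 1/6.
Check: 1/6 + 2/3 + 1/6 = 1.

(1/6, 2/3, 1/6)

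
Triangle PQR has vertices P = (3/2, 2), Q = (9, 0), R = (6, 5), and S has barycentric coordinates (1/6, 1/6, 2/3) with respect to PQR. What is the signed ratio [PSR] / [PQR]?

1/6

The signed ratio [PSR]/[PQR] equals the barycentric coordinate of S at vertex Q, which is 1/6.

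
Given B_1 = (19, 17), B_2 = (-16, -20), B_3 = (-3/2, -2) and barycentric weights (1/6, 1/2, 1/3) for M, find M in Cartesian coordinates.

(-16/3, -47/6)

M = (1/6)·B_1 + (1/2)·B_2 + (1/3)·B_3.
x-coordinate: (1/6)·19 + (1/2)·(-16) + (1/3)·(-3/2) = -16/3.
y-coordinate: (1/6)·17 + (1/2)·(-20) + (1/3)·(-2) = -47/6.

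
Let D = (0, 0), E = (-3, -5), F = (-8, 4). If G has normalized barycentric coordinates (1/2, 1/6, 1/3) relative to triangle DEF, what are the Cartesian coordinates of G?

G = (1/2)·D + (1/6)·E + (1/3)·F.
x-coordinate: (1/2)·0 + (1/6)·(-3) + (1/3)·(-8) = -19/6.
y-coordinate: (1/2)·0 + (1/6)·(-5) + (1/3)·4 = 1/2.

(-19/6, 1/2)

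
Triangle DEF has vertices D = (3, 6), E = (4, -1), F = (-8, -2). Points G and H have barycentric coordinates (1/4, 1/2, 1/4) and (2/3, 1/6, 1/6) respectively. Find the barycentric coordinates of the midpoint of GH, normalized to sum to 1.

(11/24, 1/3, 5/24)

Since both coordinate triples sum to 1, the midpoint's barycentrics are the componentwise average.
(1/4+2/3)/2 = 11/24; similarly 1/3 and 5/24.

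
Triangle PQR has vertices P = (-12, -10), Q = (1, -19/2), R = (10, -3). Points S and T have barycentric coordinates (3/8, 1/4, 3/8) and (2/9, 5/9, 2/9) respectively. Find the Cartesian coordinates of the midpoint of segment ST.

Barycentric coordinates of the midpoint are the average: (43/144, 29/72, 43/144).
Converting: (43/144)·P + (29/72)·Q + (43/144)·R = (-7/36, -185/24).

(-7/36, -185/24)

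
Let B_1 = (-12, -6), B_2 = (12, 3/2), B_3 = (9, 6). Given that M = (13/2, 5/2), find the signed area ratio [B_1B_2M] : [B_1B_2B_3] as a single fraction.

1/2

[B_1B_2B_3] = ½·((-12)·(3/2−6) + 12·(6−(-6)) + 9·(-6−(3/2))) = ½·(54 + 144 − 135/2) = 261/4.
[B_1B_2M] = ½·((-12)·(3/2−(5/2)) + 12·(5/2−(-6)) + (13/2)·(-6−(3/2))) = ½·(12 + 102 − 195/4) = 261/8, so the ratio is (261/8)/(261/4) = 1/2.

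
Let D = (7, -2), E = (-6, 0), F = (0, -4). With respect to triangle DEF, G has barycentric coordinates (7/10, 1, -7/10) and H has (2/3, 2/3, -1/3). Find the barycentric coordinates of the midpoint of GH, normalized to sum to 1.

(41/60, 5/6, -31/60)

Since both coordinate triples sum to 1, the midpoint's barycentrics are the componentwise average.
(7/10+2/3)/2 = 41/60; similarly 5/6 and -31/60.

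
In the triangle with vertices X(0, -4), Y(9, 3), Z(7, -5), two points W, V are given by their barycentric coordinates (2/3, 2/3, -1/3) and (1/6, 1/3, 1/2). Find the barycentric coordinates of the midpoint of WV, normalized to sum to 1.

(5/12, 1/2, 1/12)

Since both coordinate triples sum to 1, the midpoint's barycentrics are the componentwise average.
(2/3+1/6)/2 = 5/12; similarly 1/2 and 1/12.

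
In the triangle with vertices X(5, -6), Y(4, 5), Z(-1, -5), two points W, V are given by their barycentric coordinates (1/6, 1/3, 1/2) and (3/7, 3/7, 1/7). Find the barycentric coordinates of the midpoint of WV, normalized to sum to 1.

Since both coordinate triples sum to 1, the midpoint's barycentrics are the componentwise average.
(1/6+3/7)/2 = 25/84; similarly 8/21 and 9/28.

(25/84, 8/21, 9/28)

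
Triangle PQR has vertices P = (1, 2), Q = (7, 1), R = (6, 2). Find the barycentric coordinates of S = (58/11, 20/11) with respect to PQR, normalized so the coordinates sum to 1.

(2/11, 2/11, 7/11)

Signed area of the reference triangle: [PQR] = ½·(1·(1−2) + 7·(2−2) + 6·(2−1)) = ½·(-1 + 0 + 6) = 5/2.
[SQR] = ½·((58/11)·(1−2) + 7·(2−(20/11)) + 6·(20/11−1)) = ½·(-58/11 + 14/11 + 54/11) = 5/11, so the P-coordinate is (5/11)/(5/2) = 2/11.
[PSR] = ½·(1·(20/11−2) + (58/11)·(2−2) + 6·(2−(20/11))) = ½·(-2/11 + 0 + 12/11) = 5/11, so the Q-coordinate is 2/11.
[PQS] = ½·(1·(1−(20/11)) + 7·(20/11−2) + (58/11)·(2−1)) = ½·(-9/11 − 14/11 + 58/11) = 35/22, so the R-coordinate is 7/11.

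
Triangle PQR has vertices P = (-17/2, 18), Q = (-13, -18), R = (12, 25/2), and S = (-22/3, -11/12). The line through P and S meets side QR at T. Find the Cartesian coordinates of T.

(-27/4, -83/8)

Barycentric coordinates of S with respect to PQR: (1/3, 1/2, 1/6).
On side QR the P-coordinate is zero; dropping S's P-weight 1/3 and renormalizing the remaining 1/2 : 1/6 gives weights 3/4, 1/4 on Q, R.
T = (3/4)·(-13, -18) + (1/4)·(12, 25/2) = (-27/4, -83/8).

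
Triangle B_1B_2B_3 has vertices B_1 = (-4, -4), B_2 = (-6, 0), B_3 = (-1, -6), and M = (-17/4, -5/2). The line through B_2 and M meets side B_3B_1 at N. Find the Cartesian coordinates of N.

Barycentric coordinates of M with respect to B_1B_2B_3: (1/4, 1/2, 1/4).
On side B_3B_1 the B_2-coordinate is zero; dropping M's B_2-weight 1/2 and renormalizing the remaining 1/4 : 1/4 gives weights 1/2, 1/2 on B_3, B_1.
N = (1/2)·(-1, -6) + (1/2)·(-4, -4) = (-5/2, -5).

(-5/2, -5)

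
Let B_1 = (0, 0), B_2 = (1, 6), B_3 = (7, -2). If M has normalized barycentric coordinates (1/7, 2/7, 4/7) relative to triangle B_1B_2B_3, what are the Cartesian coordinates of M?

M = (1/7)·B_1 + (2/7)·B_2 + (4/7)·B_3.
x-coordinate: (1/7)·0 + (2/7)·1 + (4/7)·7 = 30/7.
y-coordinate: (1/7)·0 + (2/7)·6 + (4/7)·(-2) = 4/7.

(30/7, 4/7)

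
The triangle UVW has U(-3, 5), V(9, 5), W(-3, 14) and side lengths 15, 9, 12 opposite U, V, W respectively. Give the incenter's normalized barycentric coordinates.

(5/12, 1/4, 1/3)

The incenter has barycentric coordinates proportional to the opposite side lengths: (15 : 9 : 12).
Normalizing by 15+9+12 = 36 gives (5/12, 1/4, 1/3).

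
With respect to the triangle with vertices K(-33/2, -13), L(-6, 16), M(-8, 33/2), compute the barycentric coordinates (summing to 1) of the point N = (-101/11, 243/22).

Signed area of the reference triangle: [KLM] = ½·((-33/2)·(16−(33/2)) + (-6)·(33/2−(-13)) + (-8)·(-13−16)) = ½·(33/4 − 177 + 232) = 253/8.
[NLM] = ½·((-101/11)·(16−(33/2)) + (-6)·(33/2−(243/22)) + (-8)·(243/22−16)) = ½·(101/22 − 360/11 + 436/11) = 23/4, so the K-coordinate is (23/4)/(253/8) = 2/11.
[KNM] = ½·((-33/2)·(243/22−(33/2)) + (-101/11)·(33/2−(-13)) + (-8)·(-13−(243/22))) = ½·(90 − 5959/22 + 2116/11) = 23/4, so the L-coordinate is 2/11.
[KLN] = ½·((-33/2)·(16−(243/22)) + (-6)·(243/22−(-13)) + (-101/11)·(-13−16)) = ½·(-327/4 − 1587/11 + 2929/11) = 161/8, so the M-coordinate is 7/11.
Check: 2/11 + 2/11 + 7/11 = 1.

(2/11, 2/11, 7/11)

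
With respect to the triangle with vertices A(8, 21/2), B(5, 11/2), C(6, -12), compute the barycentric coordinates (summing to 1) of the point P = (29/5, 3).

(1/5, 3/5, 1/5)

Signed area of the reference triangle: [ABC] = ½·(8·(11/2−(-12)) + 5·(-12−(21/2)) + 6·(21/2−(11/2))) = ½·(140 − 225/2 + 30) = 115/4.
[PBC] = ½·((29/5)·(11/2−(-12)) + 5·(-12−3) + 6·(3−(11/2))) = ½·(203/2 − 75 − 15) = 23/4, so the A-coordinate is (23/4)/(115/4) = 1/5.
[APC] = ½·(8·(3−(-12)) + (29/5)·(-12−(21/2)) + 6·(21/2−3)) = ½·(120 − 261/2 + 45) = 69/4, so the B-coordinate is 3/5.
[ABP] = ½·(8·(11/2−3) + 5·(3−(21/2)) + (29/5)·(21/2−(11/2))) = ½·(20 − 75/2 + 29) = 23/4, so the C-coordinate is 1/5.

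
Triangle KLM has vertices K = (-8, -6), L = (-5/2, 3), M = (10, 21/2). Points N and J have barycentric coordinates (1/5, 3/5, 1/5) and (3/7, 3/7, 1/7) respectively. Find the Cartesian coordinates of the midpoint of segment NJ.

(-73/35, 51/35)

Barycentric coordinates of the midpoint are the average: (11/35, 18/35, 6/35).
Converting: (11/35)·K + (18/35)·L + (6/35)·M = (-73/35, 51/35).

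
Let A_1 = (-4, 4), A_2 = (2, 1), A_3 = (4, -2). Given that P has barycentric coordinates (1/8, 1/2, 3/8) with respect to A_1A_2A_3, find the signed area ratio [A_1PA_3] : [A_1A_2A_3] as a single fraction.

The signed ratio [A_1PA_3]/[A_1A_2A_3] equals the barycentric coordinate of P at vertex A_2, which is 1/2.

1/2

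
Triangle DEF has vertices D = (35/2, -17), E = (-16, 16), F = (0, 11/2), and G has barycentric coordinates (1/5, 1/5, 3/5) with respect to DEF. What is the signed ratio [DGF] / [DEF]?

The signed ratio [DGF]/[DEF] equals the barycentric coordinate of G at vertex E, which is 1/5.

1/5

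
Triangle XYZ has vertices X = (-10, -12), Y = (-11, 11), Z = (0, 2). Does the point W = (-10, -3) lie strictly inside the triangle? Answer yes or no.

Barycentric coordinates of W: (145/244, 45/122, 9/244).
The three coordinates are positive, positive, positive; a point is interior exactly when all three are positive.

yes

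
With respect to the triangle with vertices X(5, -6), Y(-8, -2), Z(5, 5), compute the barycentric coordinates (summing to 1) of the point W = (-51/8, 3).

(-3/8, 7/8, 1/2)

Signed area of the reference triangle: [XYZ] = ½·(5·(-2−5) + (-8)·(5−(-6)) + 5·(-6−(-2))) = ½·(-35 − 88 − 20) = -143/2.
[WYZ] = ½·((-51/8)·(-2−5) + (-8)·(5−3) + 5·(3−(-2))) = ½·(357/8 − 16 + 25) = 429/16, so the X-coordinate is (429/16)/(-143/2) = -3/8.
[XWZ] = ½·(5·(3−5) + (-51/8)·(5−(-6)) + 5·(-6−3)) = ½·(-10 − 561/8 − 45) = -1001/16, so the Y-coordinate is 7/8.
[XYW] = ½·(5·(-2−3) + (-8)·(3−(-6)) + (-51/8)·(-6−(-2))) = ½·(-25 − 72 + 51/2) = -143/4, so the Z-coordinate is 1/2.
Check: -3/8 + 7/8 + 1/2 = 1.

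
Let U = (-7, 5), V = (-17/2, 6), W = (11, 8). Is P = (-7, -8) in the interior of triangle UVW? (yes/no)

no

Barycentric coordinates of P: (184/15, -52/5, -13/15).
The three coordinates are positive, negative, negative; a point is interior exactly when all three are positive.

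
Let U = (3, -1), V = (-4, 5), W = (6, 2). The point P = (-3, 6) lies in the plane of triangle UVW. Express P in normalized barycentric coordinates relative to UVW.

(-1/3, 1, 1/3)

Signed area of the reference triangle: [UVW] = ½·(3·(5−2) + (-4)·(2−(-1)) + 6·(-1−5)) = ½·(9 − 12 − 36) = -39/2.
[PVW] = ½·((-3)·(5−2) + (-4)·(2−6) + 6·(6−5)) = ½·(-9 + 16 + 6) = 13/2, so the U-coordinate is (13/2)/(-39/2) = -1/3.
[UPW] = ½·(3·(6−2) + (-3)·(2−(-1)) + 6·(-1−6)) = ½·(12 − 9 − 42) = -39/2, so the V-coordinate is 1.
[UVP] = ½·(3·(5−6) + (-4)·(6−(-1)) + (-3)·(-1−5)) = ½·(-3 − 28 + 18) = -13/2, so the W-coordinate is 1/3.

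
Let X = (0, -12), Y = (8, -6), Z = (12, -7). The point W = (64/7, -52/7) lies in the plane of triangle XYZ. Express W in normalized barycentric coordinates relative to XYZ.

Signed area of the reference triangle: [XYZ] = ½·(0·(-6−(-7)) + 8·(-7−(-12)) + 12·(-12−(-6))) = ½·(0 + 40 − 72) = -16.
[WYZ] = ½·((64/7)·(-6−(-7)) + 8·(-7−(-52/7)) + 12·(-52/7−(-6))) = ½·(64/7 + 24/7 − 120/7) = -16/7, so the X-coordinate is (-16/7)/(-16) = 1/7.
[XWZ] = ½·(0·(-52/7−(-7)) + (64/7)·(-7−(-12)) + 12·(-12−(-52/7))) = ½·(0 + 320/7 − 384/7) = -32/7, so the Y-coordinate is 2/7.
[XYW] = ½·(0·(-6−(-52/7)) + 8·(-52/7−(-12)) + (64/7)·(-12−(-6))) = ½·(0 + 256/7 − 384/7) = -64/7, so the Z-coordinate is 4/7.

(1/7, 2/7, 4/7)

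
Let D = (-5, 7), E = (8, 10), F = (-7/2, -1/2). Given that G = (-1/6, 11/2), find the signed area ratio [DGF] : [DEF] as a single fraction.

1/3

[DEF] = ½·((-5)·(10−(-1/2)) + 8·(-1/2−7) + (-7/2)·(7−10)) = ½·(-105/2 − 60 + 21/2) = -51.
[DGF] = ½·((-5)·(11/2−(-1/2)) + (-1/6)·(-1/2−7) + (-7/2)·(7−(11/2))) = ½·(-30 + 5/4 − 21/4) = -17, so the ratio is (-17)/(-51) = 1/3.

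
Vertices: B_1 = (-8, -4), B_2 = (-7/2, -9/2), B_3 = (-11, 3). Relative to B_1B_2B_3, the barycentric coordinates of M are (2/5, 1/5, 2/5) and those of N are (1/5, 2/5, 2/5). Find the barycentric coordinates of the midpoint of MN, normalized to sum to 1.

Since both coordinate triples sum to 1, the midpoint's barycentrics are the componentwise average.
(2/5+1/5)/2 = 3/10; similarly 3/10 and 2/5.

(3/10, 3/10, 2/5)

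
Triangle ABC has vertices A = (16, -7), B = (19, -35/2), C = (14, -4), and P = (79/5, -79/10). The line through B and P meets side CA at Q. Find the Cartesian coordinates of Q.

Barycentric coordinates of P with respect to ABC: (2/5, 1/5, 2/5).
On side CA the B-coordinate is zero; dropping P's B-weight 1/5 and renormalizing the remaining 2/5 : 2/5 gives weights 1/2, 1/2 on C, A.
Q = (1/2)·(14, -4) + (1/2)·(16, -7) = (15, -11/2).

(15, -11/2)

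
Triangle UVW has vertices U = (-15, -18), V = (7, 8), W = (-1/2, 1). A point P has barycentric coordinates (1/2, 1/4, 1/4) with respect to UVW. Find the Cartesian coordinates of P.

P = (1/2)·U + (1/4)·V + (1/4)·W.
x-coordinate: (1/2)·(-15) + (1/4)·7 + (1/4)·(-1/2) = -47/8.
y-coordinate: (1/2)·(-18) + (1/4)·8 + (1/4)·1 = -27/4.

(-47/8, -27/4)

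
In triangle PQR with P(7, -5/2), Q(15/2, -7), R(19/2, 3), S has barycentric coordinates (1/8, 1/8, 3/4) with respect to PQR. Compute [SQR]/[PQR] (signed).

The signed ratio [SQR]/[PQR] equals the barycentric coordinate of S at vertex P, which is 1/8.

1/8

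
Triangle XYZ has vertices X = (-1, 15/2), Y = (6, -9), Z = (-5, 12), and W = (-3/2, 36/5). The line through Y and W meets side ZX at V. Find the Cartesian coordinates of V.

Barycentric coordinates of W with respect to XYZ: (3/5, 1/10, 3/10).
On side ZX the Y-coordinate is zero; dropping W's Y-weight 1/10 and renormalizing the remaining 3/10 : 3/5 gives weights 1/3, 2/3 on Z, X.
V = (1/3)·(-5, 12) + (2/3)·(-1, 15/2) = (-7/3, 9).

(-7/3, 9)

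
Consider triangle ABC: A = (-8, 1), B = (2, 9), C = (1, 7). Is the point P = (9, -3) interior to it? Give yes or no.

no

Barycentric coordinates of P: (-13/6, -23/2, 44/3).
The three coordinates are negative, negative, positive; a point is interior exactly when all three are positive.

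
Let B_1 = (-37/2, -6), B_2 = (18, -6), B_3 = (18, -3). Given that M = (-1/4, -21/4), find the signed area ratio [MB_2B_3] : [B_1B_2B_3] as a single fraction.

1/2

[B_1B_2B_3] = ½·((-37/2)·(-6−(-3)) + 18·(-3−(-6)) + 18·(-6−(-6))) = ½·(111/2 + 54 + 0) = 219/4.
[MB_2B_3] = ½·((-1/4)·(-6−(-3)) + 18·(-3−(-21/4)) + 18·(-21/4−(-6))) = ½·(3/4 + 81/2 + 27/2) = 219/8, so the ratio is (219/8)/(219/4) = 1/2.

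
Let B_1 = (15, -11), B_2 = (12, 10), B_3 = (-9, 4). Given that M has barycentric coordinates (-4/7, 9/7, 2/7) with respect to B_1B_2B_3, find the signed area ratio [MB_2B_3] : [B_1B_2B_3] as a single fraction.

The signed ratio [MB_2B_3]/[B_1B_2B_3] equals the barycentric coordinate of M at vertex B_1, which is -4/7.

-4/7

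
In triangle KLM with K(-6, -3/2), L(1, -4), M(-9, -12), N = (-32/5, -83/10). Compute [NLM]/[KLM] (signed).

[KLM] = ½·((-6)·(-4−(-12)) + 1·(-12−(-3/2)) + (-9)·(-3/2−(-4))) = ½·(-48 − 21/2 − 45/2) = -81/2.
[NLM] = ½·((-32/5)·(-4−(-12)) + 1·(-12−(-83/10)) + (-9)·(-83/10−(-4))) = ½·(-256/5 − 37/10 + 387/10) = -81/10, so the ratio is (-81/10)/(-81/2) = 1/5.

1/5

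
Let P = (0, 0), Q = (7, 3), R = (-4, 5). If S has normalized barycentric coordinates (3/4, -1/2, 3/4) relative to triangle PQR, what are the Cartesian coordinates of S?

S = (3/4)·P + (-1/2)·Q + (3/4)·R.
x-coordinate: (3/4)·0 + (-1/2)·7 + (3/4)·(-4) = -13/2.
y-coordinate: (3/4)·0 + (-1/2)·3 + (3/4)·5 = 9/4.

(-13/2, 9/4)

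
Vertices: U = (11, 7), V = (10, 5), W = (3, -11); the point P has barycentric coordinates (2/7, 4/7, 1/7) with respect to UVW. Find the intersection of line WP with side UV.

Line WP meets UV where the W-coordinate vanishes; zeroing P's W-weight and renormalizing leaves U, V-weights 2/7 : 4/7 → (1/3, 2/3).
So Q = (1/3)·U + (2/3)·V = (31/3, 17/3).

(31/3, 17/3)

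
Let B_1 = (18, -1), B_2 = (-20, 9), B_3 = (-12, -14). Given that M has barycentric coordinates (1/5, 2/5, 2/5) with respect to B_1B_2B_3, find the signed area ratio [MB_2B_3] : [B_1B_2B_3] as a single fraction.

The signed ratio [MB_2B_3]/[B_1B_2B_3] equals the barycentric coordinate of M at vertex B_1, which is 1/5.

1/5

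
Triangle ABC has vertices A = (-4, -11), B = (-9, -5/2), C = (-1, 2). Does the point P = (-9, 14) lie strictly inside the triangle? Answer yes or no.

Barycentric coordinates of P: (-264/181, 280/181, 165/181).
The three coordinates are negative, positive, positive; a point is interior exactly when all three are positive.

no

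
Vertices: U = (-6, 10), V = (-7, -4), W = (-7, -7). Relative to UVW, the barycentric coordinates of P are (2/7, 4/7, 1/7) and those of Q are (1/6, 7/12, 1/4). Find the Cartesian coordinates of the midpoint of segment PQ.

Barycentric coordinates of the midpoint are the average: (19/84, 97/168, 11/56).
Converting: (19/84)·U + (97/168)·V + (11/56)·W = (-569/84, -239/168).

(-569/84, -239/168)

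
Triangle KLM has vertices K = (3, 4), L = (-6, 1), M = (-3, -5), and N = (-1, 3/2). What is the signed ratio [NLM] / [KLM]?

[KLM] = ½·(3·(1−(-5)) + (-6)·(-5−4) + (-3)·(4−1)) = ½·(18 + 54 − 9) = 63/2.
[NLM] = ½·((-1)·(1−(-5)) + (-6)·(-5−(3/2)) + (-3)·(3/2−1)) = ½·(-6 + 39 − 3/2) = 63/4, so the ratio is (63/4)/(63/2) = 1/2.

1/2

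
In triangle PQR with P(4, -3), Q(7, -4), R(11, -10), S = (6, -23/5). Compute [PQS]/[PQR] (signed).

1/5

[PQR] = ½·(4·(-4−(-10)) + 7·(-10−(-3)) + 11·(-3−(-4))) = ½·(24 − 49 + 11) = -7.
[PQS] = ½·(4·(-4−(-23/5)) + 7·(-23/5−(-3)) + 6·(-3−(-4))) = ½·(12/5 − 56/5 + 6) = -7/5, so the ratio is (-7/5)/(-7) = 1/5.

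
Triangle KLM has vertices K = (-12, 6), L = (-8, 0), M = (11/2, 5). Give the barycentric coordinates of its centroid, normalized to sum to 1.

(1/3, 1/3, 1/3)

The centroid is the average of the vertices, so each weight is 1/3.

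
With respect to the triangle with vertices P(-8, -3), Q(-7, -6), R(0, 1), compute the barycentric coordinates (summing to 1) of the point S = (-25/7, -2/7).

(4/7, -1/7, 4/7)

Signed area of the reference triangle: [PQR] = ½·((-8)·(-6−1) + (-7)·(1−(-3)) + 0·(-3−(-6))) = ½·(56 − 28 + 0) = 14.
[SQR] = ½·((-25/7)·(-6−1) + (-7)·(1−(-2/7)) + 0·(-2/7−(-6))) = ½·(25 − 9 + 0) = 8, so the P-coordinate is 8/14 = 4/7.
[PSR] = ½·((-8)·(-2/7−1) + (-25/7)·(1−(-3)) + 0·(-3−(-2/7))) = ½·(72/7 − 100/7 + 0) = -2, so the Q-coordinate is -1/7.
[PQS] = ½·((-8)·(-6−(-2/7)) + (-7)·(-2/7−(-3)) + (-25/7)·(-3−(-6))) = ½·(320/7 − 19 − 75/7) = 8, so the R-coordinate is 4/7.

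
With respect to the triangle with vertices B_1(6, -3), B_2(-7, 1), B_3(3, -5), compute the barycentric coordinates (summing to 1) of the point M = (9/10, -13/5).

(3/10, 3/10, 2/5)

Signed area of the reference triangle: [B_1B_2B_3] = ½·(6·(1−(-5)) + (-7)·(-5−(-3)) + 3·(-3−1)) = ½·(36 + 14 − 12) = 19.
[MB_2B_3] = ½·((9/10)·(1−(-5)) + (-7)·(-5−(-13/5)) + 3·(-13/5−1)) = ½·(27/5 + 84/5 − 54/5) = 57/10, so the B_1-coordinate is (57/10)/19 = 3/10.
[B_1MB_3] = ½·(6·(-13/5−(-5)) + (9/10)·(-5−(-3)) + 3·(-3−(-13/5))) = ½·(72/5 − 9/5 − 6/5) = 57/10, so the B_2-coordinate is 3/10.
[B_1B_2M] = ½·(6·(1−(-13/5)) + (-7)·(-13/5−(-3)) + (9/10)·(-3−1)) = ½·(108/5 − 14/5 − 18/5) = 38/5, so the B_3-coordinate is 2/5.
Check: 3/10 + 3/10 + 2/5 = 1.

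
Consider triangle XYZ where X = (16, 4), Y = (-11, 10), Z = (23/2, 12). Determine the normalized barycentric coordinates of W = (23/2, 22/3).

Signed area of the reference triangle: [XYZ] = ½·(16·(10−12) + (-11)·(12−4) + (23/2)·(4−10)) = ½·(-32 − 88 − 69) = -189/2.
[WYZ] = ½·((23/2)·(10−12) + (-11)·(12−(22/3)) + (23/2)·(22/3−10)) = ½·(-23 − 154/3 − 92/3) = -105/2, so the X-coordinate is (-105/2)/(-189/2) = 5/9.
[XWZ] = ½·(16·(22/3−12) + (23/2)·(12−4) + (23/2)·(4−(22/3))) = ½·(-224/3 + 92 − 115/3) = -21/2, so the Y-coordinate is 1/9.
[XYW] = ½·(16·(10−(22/3)) + (-11)·(22/3−4) + (23/2)·(4−10)) = ½·(128/3 − 110/3 − 69) = -63/2, so the Z-coordinate is 1/3.
Check: 5/9 + 1/9 + 1/3 = 1.

(5/9, 1/9, 1/3)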